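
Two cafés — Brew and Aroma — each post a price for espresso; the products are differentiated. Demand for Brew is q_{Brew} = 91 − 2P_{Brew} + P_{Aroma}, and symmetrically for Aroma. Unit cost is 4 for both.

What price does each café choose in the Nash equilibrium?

33

Brew's profit: π = (P_{Brew} − 4)(91 − 2P_{Brew} + P_{Aroma}).
∂π/∂P_{Brew} = 99 − 4P_{Brew} + P_{Aroma} = 0 ⇒ P_{Brew} = 24.75 + 0.25P_{Aroma}.
Setting P_{Brew} = P_{Aroma} in the reaction function: P_{Brew} = 24.75 + 0.25P_{Brew}, so P_{Brew} = 24.75 / 0.75 = 33.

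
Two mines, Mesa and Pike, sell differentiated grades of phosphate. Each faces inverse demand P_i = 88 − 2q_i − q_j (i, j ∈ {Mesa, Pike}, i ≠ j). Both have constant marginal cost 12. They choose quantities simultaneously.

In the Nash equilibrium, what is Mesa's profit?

462.08

Mine Mesa's profit: π = q_{Mesa}(88 − 2q_{Mesa} − q_{Pike}) − 12q_{Mesa}.
∂π/∂q_{Mesa} = 76 − 4q_{Mesa} − q_{Pike} = 0 ⇒ q_{Mesa} = 19 − 0.25q_{Pike}.
Setting q_{Mesa} = q_{Pike} in the reaction function: q_{Mesa} = 19 − 0.25q_{Mesa}, so q_{Mesa} = 19 / 1.25 = 15.2.
P_{Mesa} = 88 − 2·15.2 − 15.2 = 42.4.
Profit = (42.4 − 12)·15.2 = 462.08.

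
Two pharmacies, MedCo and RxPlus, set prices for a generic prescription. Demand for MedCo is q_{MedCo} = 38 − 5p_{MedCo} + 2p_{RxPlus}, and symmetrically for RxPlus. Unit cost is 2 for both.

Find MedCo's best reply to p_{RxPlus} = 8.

6.4

MedCo's profit: π = (p_{MedCo} − 2)(38 − 5p_{MedCo} + 2p_{RxPlus}).
∂π/∂p_{MedCo} = 48 − 10p_{MedCo} + 2p_{RxPlus} = 0 ⇒ p_{MedCo} = 4.8 + 0.2p_{RxPlus}.
At p_{RxPlus} = 8: p_{MedCo} = 4.8 + 0.2·8 = 6.4.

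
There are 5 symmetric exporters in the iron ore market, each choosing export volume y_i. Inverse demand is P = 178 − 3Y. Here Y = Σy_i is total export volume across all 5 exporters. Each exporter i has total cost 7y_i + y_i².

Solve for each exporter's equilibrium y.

8.55

A representative exporter's profit is π_i = y_i(178 − 3Y) − 7y_i − y_i², with Y = y_i + Σ_{j≠i} y_j.
First-order condition: 171 − 8y_i − 3Σ_{j≠i} y_j = 0.
With identical exporters, set every y_j = y: then 171 − 8y − 12y = 0, i.e. y = 171/20 = 8.55.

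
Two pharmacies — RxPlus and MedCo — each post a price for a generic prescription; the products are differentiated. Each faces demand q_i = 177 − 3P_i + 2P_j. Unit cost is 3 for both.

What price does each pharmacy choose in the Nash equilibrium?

46.5

RxPlus's profit: π = (P_{RxPlus} − 3)(177 − 3P_{RxPlus} + 2P_{MedCo}).
∂π/∂P_{RxPlus} = 186 − 6P_{RxPlus} + 2P_{MedCo} = 0 ⇒ P_{RxPlus} = 31 + (1/3)P_{MedCo}.
The game is symmetric, so in equilibrium P_{MedCo} = P_{RxPlus}: the reaction function gives (2/3)P_{RxPlus} = 31, hence P_{RxPlus} = 46.5.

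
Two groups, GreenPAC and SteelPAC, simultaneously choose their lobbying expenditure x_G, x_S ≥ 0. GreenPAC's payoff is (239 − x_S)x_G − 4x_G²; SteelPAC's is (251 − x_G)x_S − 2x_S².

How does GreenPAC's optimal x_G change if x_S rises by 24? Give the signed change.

-3

Expanding GreenPAC's payoff: 239x_G − x_Sx_G − 4x_G².
∂π/∂x_G = 239 − x_S − 8x_G = 0, so x_G = 29.875 − 0.125x_S.
The reaction-function slope is −0.125, so a 24-unit rise in x_S moves x_G by −0.125 × 24 = −3. GreenPAC's best response falls — the actions are strategic substitutes.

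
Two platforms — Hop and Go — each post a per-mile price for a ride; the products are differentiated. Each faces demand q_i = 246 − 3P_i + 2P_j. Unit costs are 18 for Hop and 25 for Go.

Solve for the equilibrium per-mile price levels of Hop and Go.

76.3125, 78.9375

Hop's profit: π = (P_{Hop} − 18)(246 − 3P_{Hop} + 2P_{Go}).
∂π/∂P_{Hop} = 300 − 6P_{Hop} + 2P_{Go} = 0 ⇒ P_{Hop} = 50 + (1/3)P_{Go}.
Similarly P_{Go} = 53.5 + (1/3)P_{Hop}.
Solving the two reaction functions simultaneously: (1 − (1/3)(1/3))P_{Hop} = 50 + (1/3)·53.5, so (8/9)P_{Hop} = 407/6 and P_{Hop} = 76.3125.
Then P_{Go} = 53.5 + (1/3)·76.3125 = 78.9375.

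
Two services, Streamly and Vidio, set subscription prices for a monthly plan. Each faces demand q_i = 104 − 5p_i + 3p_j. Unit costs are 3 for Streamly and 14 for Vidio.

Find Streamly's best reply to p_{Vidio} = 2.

12.5

Streamly's profit: π = (p_{Streamly} − 3)(104 − 5p_{Streamly} + 3p_{Vidio}).
∂π/∂p_{Streamly} = 119 − 10p_{Streamly} + 3p_{Vidio} = 0 ⇒ p_{Streamly} = 11.9 + 0.3p_{Vidio}.
At p_{Vidio} = 2: p_{Streamly} = 11.9 + 0.3·2 = 12.5.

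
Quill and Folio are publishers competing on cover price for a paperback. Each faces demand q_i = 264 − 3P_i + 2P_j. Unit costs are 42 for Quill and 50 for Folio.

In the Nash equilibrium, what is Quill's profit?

9747

Quill's profit: π = (P_{Quill} − 42)(264 − 3P_{Quill} + 2P_{Folio}).
∂π/∂P_{Quill} = 390 − 6P_{Quill} + 2P_{Folio} = 0 ⇒ P_{Quill} = 65 + (1/3)P_{Folio}.
Similarly P_{Folio} = 69 + (1/3)P_{Quill}.
Solving the two reaction functions simultaneously: (1 − (1/3)(1/3))P_{Quill} = 65 + (1/3)·69, so (8/9)P_{Quill} = 88 and P_{Quill} = 99.
Then P_{Folio} = 69 + (1/3)·99 = 102.
q_{Quill} = 264 − 3·99 + 2·102 = 171.
Profit = (99 − 42)·171 = 9747.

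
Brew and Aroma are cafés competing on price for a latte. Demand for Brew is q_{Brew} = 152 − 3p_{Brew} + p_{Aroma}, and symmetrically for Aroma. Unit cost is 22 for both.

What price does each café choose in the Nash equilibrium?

Brew's profit: π = (p_{Brew} − 22)(152 − 3p_{Brew} + p_{Aroma}).
∂π/∂p_{Brew} = 218 − 6p_{Brew} + p_{Aroma} = 0 ⇒ p_{Brew} = 109/3 + (1/6)p_{Aroma}.
By symmetry p_{Aroma} = p_{Brew}; substituting into the reaction function, (5/6)p_{Brew} = 109/3 and p_{Brew} = 43.6.

43.6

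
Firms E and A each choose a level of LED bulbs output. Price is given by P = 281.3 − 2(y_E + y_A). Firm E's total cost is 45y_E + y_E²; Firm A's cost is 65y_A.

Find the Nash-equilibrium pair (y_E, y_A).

25.63, 41.26

Firm E's profit: π = y_E(281.3 − 2(y_E + y_A)) − 45y_E − y_E².
∂π/∂y_E = 236.3 − 6y_E − 2y_A = 0, so y_E = 2363/60 − (1/3)y_A.
For A: ∂π/∂y_A = 216.3 − 4y_A − 2y_E = 0 ⇒ y_A = 54.075 − 0.5y_E.
Solving the two reaction functions simultaneously: (1 − (−1/3)(−0.5))y_E = 2363/60 − (1/3)·54.075, so (5/6)y_E = 2563/120 and y_E = 25.63.
Then y_A = 54.075 − 0.5·25.63 = 41.26.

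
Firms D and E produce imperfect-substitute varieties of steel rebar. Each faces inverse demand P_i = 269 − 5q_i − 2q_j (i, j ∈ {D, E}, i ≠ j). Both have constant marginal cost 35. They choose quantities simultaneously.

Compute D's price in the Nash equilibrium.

Firm D's profit: π = q_D(269 − 5q_D − 2q_E) − 35q_D.
∂π/∂q_D = 234 − 10q_D − 2q_E = 0 ⇒ q_D = 23.4 − 0.2q_E.
The game is symmetric, so in equilibrium q_E = q_D: the reaction function gives 1.2q_D = 23.4, hence q_D = 19.5.
P_D = 269 − 5·19.5 − 2·19.5 = 132.5.

132.5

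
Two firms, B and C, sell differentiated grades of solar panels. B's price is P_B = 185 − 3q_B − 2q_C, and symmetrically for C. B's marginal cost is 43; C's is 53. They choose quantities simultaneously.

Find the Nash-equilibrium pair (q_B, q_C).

18.375, 15.875

Firm B's profit: π = q_B(185 − 3q_B − 2q_C) − 43q_B.
∂π/∂q_B = 142 − 6q_B − 2q_C = 0 ⇒ q_B = 71/3 − (1/3)q_C.
Similarly q_C = 22 − (1/3)q_B.
Substituting the second reaction function into the first: q_B = 71/3 − (1/3)(22 − (1/3)q_B), which gives (8/9)q_B = 49/3 ⇒ q_B = 18.375.
Then q_C = 22 − (1/3)·18.375 = 15.875.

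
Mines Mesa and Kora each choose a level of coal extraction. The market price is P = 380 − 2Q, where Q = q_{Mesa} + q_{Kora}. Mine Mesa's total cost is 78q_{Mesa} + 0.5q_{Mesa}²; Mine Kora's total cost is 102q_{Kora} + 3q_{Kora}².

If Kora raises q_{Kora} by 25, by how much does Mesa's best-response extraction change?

-10

Mine Mesa's profit: π = q_{Mesa}(380 − 2(q_{Mesa} + q_{Kora})) − 78q_{Mesa} − 0.5q_{Mesa}².
∂π/∂q_{Mesa} = 302 − 5q_{Mesa} − 2q_{Kora} = 0, so q_{Mesa} = 60.4 − 0.4q_{Kora}.
The reaction-function slope is −0.4, so a 25-unit rise in q_{Kora} moves q_{Mesa} by −0.4 × 25 = −10. Mesa's best response falls — the actions are strategic substitutes.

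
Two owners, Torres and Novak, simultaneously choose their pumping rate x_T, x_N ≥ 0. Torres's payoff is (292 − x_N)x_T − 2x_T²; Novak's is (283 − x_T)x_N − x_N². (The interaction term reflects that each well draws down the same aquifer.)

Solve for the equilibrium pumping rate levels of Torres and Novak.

Expanding Torres's payoff: 292x_T − x_Nx_T − 2x_T².
∂π/∂x_T = 292 − x_N − 4x_T = 0, so x_T = 73 − 0.25x_N.
Likewise for Novak: x_N = 141.5 − 0.5x_T.
Solving the two reaction functions simultaneously: (1 − (−0.25)(−0.5))x_T = 73 − 0.25·141.5, so 0.875x_T = 37.625 and x_T = 43.
Then x_N = 141.5 − 0.5·43 = 120.

43, 120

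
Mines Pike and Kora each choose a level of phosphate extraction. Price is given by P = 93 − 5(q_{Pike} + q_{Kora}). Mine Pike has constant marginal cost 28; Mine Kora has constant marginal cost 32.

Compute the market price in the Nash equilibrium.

51

Mine Pike's profit: π = q_{Pike}(93 − 5(q_{Pike} + q_{Kora})) − 28q_{Pike}.
∂π/∂q_{Pike} = 65 − 10q_{Pike} − 5q_{Kora} = 0, so q_{Pike} = 6.5 − 0.5q_{Kora}.
By the same steps for Kora: q_{Kora} = 6.1 − 0.5q_{Pike}.
Solving the two reaction functions simultaneously: (1 − (−0.5)(−0.5))q_{Pike} = 6.5 − 0.5·6.1, so 0.75q_{Pike} = 3.45 and q_{Pike} = 4.6.
Then q_{Kora} = 6.1 − 0.5·4.6 = 3.8.
Equilibrium price: P = 93 − 5·8.4 = 51.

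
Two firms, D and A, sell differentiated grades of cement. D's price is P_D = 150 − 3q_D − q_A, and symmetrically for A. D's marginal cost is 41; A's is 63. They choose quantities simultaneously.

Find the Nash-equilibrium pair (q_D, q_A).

Firm D's profit: π = q_D(150 − 3q_D − q_A) − 41q_D.
∂π/∂q_D = 109 − 6q_D − q_A = 0 ⇒ q_D = 109/6 − (1/6)q_A.
Similarly q_A = 14.5 − (1/6)q_D.
Substituting the second reaction function into the first: q_D = 109/6 − (1/6)(14.5 − (1/6)q_D), which gives (35/36)q_D = 15.75 ⇒ q_D = 16.2.
Then q_A = 14.5 − (1/6)·16.2 = 11.8.

16.2, 11.8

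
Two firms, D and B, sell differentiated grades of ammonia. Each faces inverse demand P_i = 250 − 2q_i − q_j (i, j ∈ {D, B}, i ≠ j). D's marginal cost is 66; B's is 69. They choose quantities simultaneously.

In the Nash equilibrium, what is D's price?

Firm D's profit: π = q_D(250 − 2q_D − q_B) − 66q_D.
∂π/∂q_D = 184 − 4q_D − q_B = 0 ⇒ q_D = 46 − 0.25q_B.
Similarly q_B = 45.25 − 0.25q_D.
Substituting the second reaction function into the first: q_D = 46 − 0.25(45.25 − 0.25q_D), which gives 0.9375q_D = 34.6875 ⇒ q_D = 37.
Then q_B = 45.25 − 0.25·37 = 36.
P_D = 250 − 2·37 − 36 = 140.

140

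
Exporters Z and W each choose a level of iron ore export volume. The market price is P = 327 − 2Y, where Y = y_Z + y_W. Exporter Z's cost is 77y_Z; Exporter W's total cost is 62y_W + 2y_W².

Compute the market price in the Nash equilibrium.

182

Exporter Z's profit: π = y_Z(327 − 2(y_Z + y_W)) − 77y_Z.
∂π/∂y_Z = 250 − 4y_Z − 2y_W = 0, so y_Z = 62.5 − 0.5y_W.
For W: ∂π/∂y_W = 265 − 8y_W − 2y_Z = 0 ⇒ y_W = 33.125 − 0.25y_Z.
Solving the two reaction functions simultaneously: (1 − (−0.5)(−0.25))y_Z = 62.5 − 0.5·33.125, so 0.875y_Z = 45.9375 and y_Z = 52.5.
Then y_W = 33.125 − 0.25·52.5 = 20.
Equilibrium price: P = 327 − 2·72.5 = 182.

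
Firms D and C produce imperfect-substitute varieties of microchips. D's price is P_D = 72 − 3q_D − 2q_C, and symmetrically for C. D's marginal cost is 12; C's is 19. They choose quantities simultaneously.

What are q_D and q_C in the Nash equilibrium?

Firm D's profit: π = q_D(72 − 3q_D − 2q_C) − 12q_D.
∂π/∂q_D = 60 − 6q_D − 2q_C = 0 ⇒ q_D = 10 − (1/3)q_C.
Similarly q_C = 53/6 − (1/3)q_D.
Plugging q_C into D's best response: q_D = 10 − (1/3)(53/6 − (1/3)q_D) ⇒ (8/9)q_D = 127/18, so q_D = 7.9375.
Then q_C = 53/6 − (1/3)·7.9375 = 6.1875.

7.9375, 6.1875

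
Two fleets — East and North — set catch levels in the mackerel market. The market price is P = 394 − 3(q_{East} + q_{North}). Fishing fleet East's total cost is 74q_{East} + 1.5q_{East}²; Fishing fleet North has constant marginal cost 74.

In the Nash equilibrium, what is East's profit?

Fishing fleet East's profit: π = q_{East}(394 − 3(q_{East} + q_{North})) − 74q_{East} − 1.5q_{East}².
∂π/∂q_{East} = 320 − 9q_{East} − 3q_{North} = 0, so q_{East} = 320/9 − (1/3)q_{North}.
For North: ∂π/∂q_{North} = 320 − 6q_{North} − 3q_{East} = 0 ⇒ q_{North} = 160/3 − 0.5q_{East}.
Substituting the second reaction function into the first: q_{East} = 320/9 − (1/3)(160/3 − 0.5q_{East}), which gives (5/6)q_{East} = 160/9 ⇒ q_{East} = 64/3.
Then q_{North} = 160/3 − 0.5·(64/3) = 128/3.
Price P = 394 − 3·64 = 202.
East's profit: (202 − 74)·(64/3) − 1.5(64/3)² = 2048.

2048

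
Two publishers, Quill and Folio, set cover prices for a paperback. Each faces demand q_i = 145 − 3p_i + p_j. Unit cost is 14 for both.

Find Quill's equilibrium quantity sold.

Quill's profit: π = (p_{Quill} − 14)(145 − 3p_{Quill} + p_{Folio}).
∂π/∂p_{Quill} = 187 − 6p_{Quill} + p_{Folio} = 0 ⇒ p_{Quill} = 187/6 + (1/6)p_{Folio}.
The game is symmetric, so in equilibrium p_{Folio} = p_{Quill}: the reaction function gives (5/6)p_{Quill} = 187/6, hence p_{Quill} = 37.4.
q_{Quill} = 145 − 3·37.4 + 37.4 = 70.2.

70.2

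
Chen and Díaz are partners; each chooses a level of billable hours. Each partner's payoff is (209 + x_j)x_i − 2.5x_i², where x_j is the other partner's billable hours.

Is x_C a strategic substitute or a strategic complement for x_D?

strategic complements

Chen's payoff is (209 + x_D)x_C − 2.5x_C².
∂π/∂x_C = 209 + x_D − 5x_C = 0, so x_C = 41.8 + 0.2x_D.
The best-response slope dx_C/dx_D = 0.2 > 0: the reaction function is upward-sloping, so the choices are strategic complements.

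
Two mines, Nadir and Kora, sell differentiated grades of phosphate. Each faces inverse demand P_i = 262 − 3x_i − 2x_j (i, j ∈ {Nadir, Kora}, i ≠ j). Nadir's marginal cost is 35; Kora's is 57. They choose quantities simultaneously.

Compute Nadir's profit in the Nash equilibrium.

Mine Nadir's profit: π = x_{Nadir}(262 − 3x_{Nadir} − 2x_{Kora}) − 35x_{Nadir}.
∂π/∂x_{Nadir} = 227 − 6x_{Nadir} − 2x_{Kora} = 0 ⇒ x_{Nadir} = 227/6 − (1/3)x_{Kora}.
Similarly x_{Kora} = 205/6 − (1/3)x_{Nadir}.
Plugging x_{Kora} into Nadir's best response: x_{Nadir} = 227/6 − (1/3)(205/6 − (1/3)x_{Nadir}) ⇒ (8/9)x_{Nadir} = 238/9, so x_{Nadir} = 29.75.
Then x_{Kora} = 205/6 − (1/3)·29.75 = 24.25.
P_{Nadir} = 262 − 3·29.75 − 2·24.25 = 124.25.
Profit = (124.25 − 35)·29.75 = 2655.1875.

2655.1875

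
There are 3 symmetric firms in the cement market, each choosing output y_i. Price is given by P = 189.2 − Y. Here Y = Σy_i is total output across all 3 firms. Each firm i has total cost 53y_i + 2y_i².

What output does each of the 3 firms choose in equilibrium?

17.025

A representative firm's profit is π_i = y_i(189.2 − Y) − 53y_i − 2y_i², with Y = y_i + Σ_{j≠i} y_j.
First-order condition: 136.2 − 6y_i − Σ_{j≠i} y_j = 0.
With identical firms, set every y_j = y: then 136.2 − 6y − 2y = 0, i.e. y = 136.2/8 = 17.025.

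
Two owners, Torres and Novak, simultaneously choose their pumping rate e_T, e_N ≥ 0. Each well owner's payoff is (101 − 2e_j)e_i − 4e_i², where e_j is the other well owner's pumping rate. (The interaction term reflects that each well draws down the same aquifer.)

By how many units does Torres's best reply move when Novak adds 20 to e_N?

Torres's payoff is (101 − 2e_N)e_T − 4e_T².
∂π/∂e_T = 101 − 2e_N − 8e_T = 0, so e_T = 12.625 − 0.25e_N.
The reaction-function slope is −0.25, so a 20-unit rise in e_N moves e_T by −0.25 × 20 = −5. Torres's best response falls — the actions are strategic substitutes.

-5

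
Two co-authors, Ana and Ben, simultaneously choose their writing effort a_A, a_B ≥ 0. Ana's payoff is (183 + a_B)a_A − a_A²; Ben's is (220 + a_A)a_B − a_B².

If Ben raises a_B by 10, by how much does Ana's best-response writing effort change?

5

Expanding Ana's payoff: 183a_A + a_Ba_A − a_A².
∂π/∂a_A = 183 + a_B − 2a_A = 0, so a_A = 91.5 + 0.5a_B.
The reaction-function slope is 0.5, so a 10-unit rise in a_B moves a_A by 0.5 × 10 = 5. Ana's best response rises — the actions are strategic complements.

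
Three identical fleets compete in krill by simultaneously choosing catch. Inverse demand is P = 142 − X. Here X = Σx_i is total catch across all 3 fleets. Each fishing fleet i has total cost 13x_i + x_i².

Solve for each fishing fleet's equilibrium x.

21.5

A representative fishing fleet's profit is π_i = x_i(142 − X) − 13x_i − x_i², with X = x_i + Σ_{j≠i} x_j.
First-order condition: 129 − 4x_i − Σ_{j≠i} x_j = 0.
In a symmetric equilibrium every fishing fleet chooses the same x, so Σ_{j≠i} x_j = 2x. The condition becomes 129 − 6x = 0, giving x = 129/6 = 21.5.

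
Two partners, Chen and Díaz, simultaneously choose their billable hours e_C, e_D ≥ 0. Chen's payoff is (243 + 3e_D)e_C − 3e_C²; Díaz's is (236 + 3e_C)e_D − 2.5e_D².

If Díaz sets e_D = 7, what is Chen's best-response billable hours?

44

Expanding Chen's payoff: 243e_C + 3e_De_C − 3e_C².
∂π/∂e_C = 243 + 3e_D − 6e_C = 0, so e_C = 40.5 + 0.5e_D.
At e_D = 7: e_C = 40.5 + 0.5·7 = 44.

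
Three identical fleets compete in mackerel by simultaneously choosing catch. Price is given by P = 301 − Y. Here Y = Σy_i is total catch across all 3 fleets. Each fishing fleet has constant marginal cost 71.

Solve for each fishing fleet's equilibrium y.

57.5

A representative fishing fleet's profit is π_i = y_i(301 − Y) − 71y_i, with Y = y_i + Σ_{j≠i} y_j.
First-order condition: 230 − 2y_i − Σ_{j≠i} y_j = 0.
With identical fishing fleets, set every y_j = y: then 230 − 2y − 2y = 0, i.e. y = 230/4 = 57.5.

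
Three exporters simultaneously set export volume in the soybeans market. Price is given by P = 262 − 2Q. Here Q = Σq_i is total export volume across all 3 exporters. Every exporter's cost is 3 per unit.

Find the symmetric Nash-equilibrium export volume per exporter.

A representative exporter's profit is π_i = q_i(262 − 2Q) − 3q_i, with Q = q_i + Σ_{j≠i} q_j.
First-order condition: 259 − 4q_i − 2Σ_{j≠i} q_j = 0.
Imposing symmetry (q_j = q for all j) turns Σ_{j≠i} q_j into 2q, so 259 = 8q and q = 32.375.

32.375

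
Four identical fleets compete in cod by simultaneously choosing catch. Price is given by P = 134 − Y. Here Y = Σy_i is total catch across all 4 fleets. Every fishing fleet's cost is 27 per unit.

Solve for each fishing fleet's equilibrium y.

21.4

A representative fishing fleet's profit is π_i = y_i(134 − Y) − 27y_i, with Y = y_i + Σ_{j≠i} y_j.
First-order condition: 107 − 2y_i − Σ_{j≠i} y_j = 0.
Imposing symmetry (y_j = y for all j) turns Σ_{j≠i} y_j into 3y, so 107 = 5y and y = 21.4.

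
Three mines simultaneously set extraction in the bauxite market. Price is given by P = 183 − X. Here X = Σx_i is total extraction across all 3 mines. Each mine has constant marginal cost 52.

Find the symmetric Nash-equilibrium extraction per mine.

32.75

A representative mine's profit is π_i = x_i(183 − X) − 52x_i, with X = x_i + Σ_{j≠i} x_j.
First-order condition: 131 − 2x_i − Σ_{j≠i} x_j = 0.
Imposing symmetry (x_j = x for all j) turns Σ_{j≠i} x_j into 2x, so 131 = 4x and x = 32.75.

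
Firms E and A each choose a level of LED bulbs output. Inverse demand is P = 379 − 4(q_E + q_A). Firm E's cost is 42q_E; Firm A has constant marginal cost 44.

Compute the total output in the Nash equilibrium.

Firm E's profit: π = q_E(379 − 4(q_E + q_A)) − 42q_E.
∂π/∂q_E = 337 − 8q_E − 4q_A = 0, so q_E = 42.125 − 0.5q_A.
By the same steps for A: q_A = 41.875 − 0.5q_E.
Substituting the second reaction function into the first: q_E = 42.125 − 0.5(41.875 − 0.5q_E), which gives 0.75q_E = 21.1875 ⇒ q_E = 28.25.
Then q_A = 41.875 − 0.5·28.25 = 27.75.
Total output: 28.25 + 27.75 = 56.

56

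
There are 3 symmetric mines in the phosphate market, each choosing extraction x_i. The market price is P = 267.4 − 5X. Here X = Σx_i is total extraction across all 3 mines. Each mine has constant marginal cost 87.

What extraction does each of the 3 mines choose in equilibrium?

9.02

A representative mine's profit is π_i = x_i(267.4 − 5X) − 87x_i, with X = x_i + Σ_{j≠i} x_j.
First-order condition: 180.4 − 10x_i − 5Σ_{j≠i} x_j = 0.
With identical mines, set every x_j = x: then 180.4 − 10x − 10x = 0, i.e. x = 180.4/20 = 9.02.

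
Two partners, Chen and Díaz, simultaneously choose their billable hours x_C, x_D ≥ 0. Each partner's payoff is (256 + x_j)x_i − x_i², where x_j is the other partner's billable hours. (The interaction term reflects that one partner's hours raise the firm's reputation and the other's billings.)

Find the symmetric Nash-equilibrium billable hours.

Chen's payoff is (256 + x_D)x_C − x_C².
∂π/∂x_C = 256 + x_D − 2x_C = 0, so x_C = 128 + 0.5x_D.
The game is symmetric, so in equilibrium x_D = x_C: the reaction function gives 0.5x_C = 128, hence x_C = 256.

256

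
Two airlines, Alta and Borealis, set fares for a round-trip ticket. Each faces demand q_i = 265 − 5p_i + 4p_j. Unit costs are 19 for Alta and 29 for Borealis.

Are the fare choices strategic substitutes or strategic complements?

strategic complements

Alta's profit: π = (p_{Alta} − 19)(265 − 5p_{Alta} + 4p_{Borealis}).
∂π/∂p_{Alta} = 360 − 10p_{Alta} + 4p_{Borealis} = 0 ⇒ p_{Alta} = 36 + 0.4p_{Borealis}.
The best-response slope dp_{Alta}/dp_{Borealis} = 0.4 > 0: the reaction function is upward-sloping, so the choices are strategic complements.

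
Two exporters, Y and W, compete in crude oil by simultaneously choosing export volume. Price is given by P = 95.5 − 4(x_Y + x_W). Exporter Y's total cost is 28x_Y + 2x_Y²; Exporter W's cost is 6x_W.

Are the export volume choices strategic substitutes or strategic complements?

Exporter Y's profit: π = x_Y(95.5 − 4(x_Y + x_W)) − 28x_Y − 2x_Y².
∂π/∂x_Y = 67.5 − 12x_Y − 4x_W = 0, so x_Y = 5.625 − (1/3)x_W.
The best-response slope dx_Y/dx_W = −1/3 < 0: the reaction function is downward-sloping, so the choices are strategic substitutes.

strategic substitutes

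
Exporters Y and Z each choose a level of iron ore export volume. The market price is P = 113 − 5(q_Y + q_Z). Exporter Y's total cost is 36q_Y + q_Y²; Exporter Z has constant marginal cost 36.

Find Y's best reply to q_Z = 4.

Exporter Y's profit: π = q_Y(113 − 5(q_Y + q_Z)) − 36q_Y − q_Y².
∂π/∂q_Y = 77 − 12q_Y − 5q_Z = 0, so q_Y = 77/12 − (5/12)q_Z.
At q_Z = 4: q_Y = 77/12 − (5/12)·4 = 4.75.

4.75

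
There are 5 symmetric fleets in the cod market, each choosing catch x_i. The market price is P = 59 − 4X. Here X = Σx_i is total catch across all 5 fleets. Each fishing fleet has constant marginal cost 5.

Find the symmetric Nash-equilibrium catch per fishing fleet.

2.25

A representative fishing fleet's profit is π_i = x_i(59 − 4X) − 5x_i, with X = x_i + Σ_{j≠i} x_j.
First-order condition: 54 − 8x_i − 4Σ_{j≠i} x_j = 0.
Imposing symmetry (x_j = x for all j) turns Σ_{j≠i} x_j into 4x, so 54 = 24x and x = 2.25.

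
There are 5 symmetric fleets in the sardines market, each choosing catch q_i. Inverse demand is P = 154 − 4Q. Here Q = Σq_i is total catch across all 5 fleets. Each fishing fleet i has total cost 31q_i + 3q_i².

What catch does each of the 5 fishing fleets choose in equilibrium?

A representative fishing fleet's profit is π_i = q_i(154 − 4Q) − 31q_i − 3q_i², with Q = q_i + Σ_{j≠i} q_j.
First-order condition: 123 − 14q_i − 4Σ_{j≠i} q_j = 0.
With identical fishing fleets, set every q_j = q: then 123 − 14q − 16q = 0, i.e. q = 123/30 = 4.1.

4.1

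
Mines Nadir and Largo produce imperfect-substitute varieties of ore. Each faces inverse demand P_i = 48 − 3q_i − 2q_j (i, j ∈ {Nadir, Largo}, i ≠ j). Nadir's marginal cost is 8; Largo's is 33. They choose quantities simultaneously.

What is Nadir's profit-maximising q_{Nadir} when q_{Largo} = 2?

Mine Nadir's profit: π = q_{Nadir}(48 − 3q_{Nadir} − 2q_{Largo}) − 8q_{Nadir}.
∂π/∂q_{Nadir} = 40 − 6q_{Nadir} − 2q_{Largo} = 0 ⇒ q_{Nadir} = 20/3 − (1/3)q_{Largo}.
At q_{Largo} = 2: q_{Nadir} = 20/3 − (1/3)·2 = 6.

6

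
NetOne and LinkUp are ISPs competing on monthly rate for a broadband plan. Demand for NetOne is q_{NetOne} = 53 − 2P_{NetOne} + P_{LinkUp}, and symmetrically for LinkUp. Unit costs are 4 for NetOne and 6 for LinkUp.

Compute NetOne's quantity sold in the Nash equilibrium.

33.2

NetOne's profit: π = (P_{NetOne} − 4)(53 − 2P_{NetOne} + P_{LinkUp}).
∂π/∂P_{NetOne} = 61 − 4P_{NetOne} + P_{LinkUp} = 0 ⇒ P_{NetOne} = 15.25 + 0.25P_{LinkUp}.
Similarly P_{LinkUp} = 16.25 + 0.25P_{NetOne}.
Substituting the second reaction function into the first: P_{NetOne} = 15.25 + 0.25(16.25 + 0.25P_{NetOne}), which gives 0.9375P_{NetOne} = 19.3125 ⇒ P_{NetOne} = 20.6.
Then P_{LinkUp} = 16.25 + 0.25·20.6 = 21.4.
q_{NetOne} = 53 − 2·20.6 + 21.4 = 33.2.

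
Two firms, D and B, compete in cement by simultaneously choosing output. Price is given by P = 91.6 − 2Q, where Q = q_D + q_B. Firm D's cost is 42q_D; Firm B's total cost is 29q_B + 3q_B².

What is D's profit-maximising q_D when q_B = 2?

Firm D's profit: π = q_D(91.6 − 2(q_D + q_B)) − 42q_D.
∂π/∂q_D = 49.6 − 4q_D − 2q_B = 0, so q_D = 12.4 − 0.5q_B.
At q_B = 2: q_D = 12.4 − 0.5·2 = 11.4.

11.4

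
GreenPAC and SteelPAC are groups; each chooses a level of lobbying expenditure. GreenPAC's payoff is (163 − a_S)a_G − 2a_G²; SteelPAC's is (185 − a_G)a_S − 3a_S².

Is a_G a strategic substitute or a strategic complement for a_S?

Expanding GreenPAC's payoff: 163a_G − a_Sa_G − 2a_G².
∂π/∂a_G = 163 − a_S − 4a_G = 0, so a_G = 40.75 − 0.25a_S.
The best-response slope da_G/da_S = −0.25 < 0: the reaction function is downward-sloping, so the choices are strategic substitutes.

strategic substitutes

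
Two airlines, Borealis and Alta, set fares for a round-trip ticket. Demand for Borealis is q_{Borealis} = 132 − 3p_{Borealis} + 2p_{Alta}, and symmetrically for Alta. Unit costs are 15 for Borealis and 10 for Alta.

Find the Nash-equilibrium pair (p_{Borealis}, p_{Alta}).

Borealis's profit: π = (p_{Borealis} − 15)(132 − 3p_{Borealis} + 2p_{Alta}).
∂π/∂p_{Borealis} = 177 − 6p_{Borealis} + 2p_{Alta} = 0 ⇒ p_{Borealis} = 29.5 + (1/3)p_{Alta}.
Similarly p_{Alta} = 27 + (1/3)p_{Borealis}.
Substituting the second reaction function into the first: p_{Borealis} = 29.5 + (1/3)(27 + (1/3)p_{Borealis}), which gives (8/9)p_{Borealis} = 38.5 ⇒ p_{Borealis} = 43.3125.
Then p_{Alta} = 27 + (1/3)·43.3125 = 41.4375.

43.3125, 41.4375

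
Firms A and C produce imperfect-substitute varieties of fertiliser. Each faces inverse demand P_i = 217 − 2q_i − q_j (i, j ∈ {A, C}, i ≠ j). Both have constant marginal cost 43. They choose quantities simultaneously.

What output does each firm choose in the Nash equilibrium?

34.8

Firm A's profit: π = q_A(217 − 2q_A − q_C) − 43q_A.
∂π/∂q_A = 174 − 4q_A − q_C = 0 ⇒ q_A = 43.5 − 0.25q_C.
The game is symmetric, so in equilibrium q_C = q_A: the reaction function gives 1.25q_A = 43.5, hence q_A = 34.8.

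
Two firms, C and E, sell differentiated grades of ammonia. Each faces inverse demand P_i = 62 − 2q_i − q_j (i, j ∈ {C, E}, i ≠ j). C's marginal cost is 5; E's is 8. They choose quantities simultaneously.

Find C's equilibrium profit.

269.12

Firm C's profit: π = q_C(62 − 2q_C − q_E) − 5q_C.
∂π/∂q_C = 57 − 4q_C − q_E = 0 ⇒ q_C = 14.25 − 0.25q_E.
Similarly q_E = 13.5 − 0.25q_C.
Plugging q_E into C's best response: q_C = 14.25 − 0.25(13.5 − 0.25q_C) ⇒ 0.9375q_C = 10.875, so q_C = 11.6.
Then q_E = 13.5 − 0.25·11.6 = 10.6.
P_C = 62 − 2·11.6 − 10.6 = 28.2.
Profit = (28.2 − 5)·11.6 = 269.12.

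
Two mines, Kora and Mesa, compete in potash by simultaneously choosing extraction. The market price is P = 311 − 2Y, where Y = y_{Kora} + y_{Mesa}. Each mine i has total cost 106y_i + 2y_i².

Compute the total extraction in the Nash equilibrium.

Mine Kora's profit: π = y_{Kora}(311 − 2(y_{Kora} + y_{Mesa})) − 106y_{Kora} − 2y_{Kora}².
∂π/∂y_{Kora} = 205 − 8y_{Kora} − 2y_{Mesa} = 0, so y_{Kora} = 25.625 − 0.25y_{Mesa}.
By symmetry y_{Mesa} = y_{Kora}; substituting into the reaction function, 1.25y_{Kora} = 25.625 and y_{Kora} = 20.5.
Total extraction: 20.5 + 20.5 = 41.

41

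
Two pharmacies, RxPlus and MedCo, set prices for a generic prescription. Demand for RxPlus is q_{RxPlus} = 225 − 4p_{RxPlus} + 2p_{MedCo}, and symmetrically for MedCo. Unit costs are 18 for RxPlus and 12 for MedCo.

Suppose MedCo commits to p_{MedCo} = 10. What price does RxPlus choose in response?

RxPlus's profit: π = (p_{RxPlus} − 18)(225 − 4p_{RxPlus} + 2p_{MedCo}).
∂π/∂p_{RxPlus} = 297 − 8p_{RxPlus} + 2p_{MedCo} = 0 ⇒ p_{RxPlus} = 37.125 + 0.25p_{MedCo}.
At p_{MedCo} = 10: p_{RxPlus} = 37.125 + 0.25·10 = 39.625.

39.625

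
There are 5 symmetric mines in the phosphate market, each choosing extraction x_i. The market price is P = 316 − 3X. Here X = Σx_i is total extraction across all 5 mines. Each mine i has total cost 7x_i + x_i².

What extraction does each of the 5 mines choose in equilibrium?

15.45

A representative mine's profit is π_i = x_i(316 − 3X) − 7x_i − x_i², with X = x_i + Σ_{j≠i} x_j.
First-order condition: 309 − 8x_i − 3Σ_{j≠i} x_j = 0.
Imposing symmetry (x_j = x for all j) turns Σ_{j≠i} x_j into 4x, so 309 = 20x and x = 15.45.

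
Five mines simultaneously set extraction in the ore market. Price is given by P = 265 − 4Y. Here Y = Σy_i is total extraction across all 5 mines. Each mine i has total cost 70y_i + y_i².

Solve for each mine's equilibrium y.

A representative mine's profit is π_i = y_i(265 − 4Y) − 70y_i − y_i², with Y = y_i + Σ_{j≠i} y_j.
First-order condition: 195 − 10y_i − 4Σ_{j≠i} y_j = 0.
In a symmetric equilibrium every mine chooses the same y, so Σ_{j≠i} y_j = 4y. The condition becomes 195 − 26y = 0, giving y = 195/26 = 7.5.

7.5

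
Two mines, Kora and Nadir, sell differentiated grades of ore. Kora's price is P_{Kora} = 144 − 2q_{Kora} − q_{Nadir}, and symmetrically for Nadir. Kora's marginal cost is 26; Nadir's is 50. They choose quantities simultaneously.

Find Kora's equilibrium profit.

Mine Kora's profit: π = q_{Kora}(144 − 2q_{Kora} − q_{Nadir}) − 26q_{Kora}.
∂π/∂q_{Kora} = 118 − 4q_{Kora} − q_{Nadir} = 0 ⇒ q_{Kora} = 29.5 − 0.25q_{Nadir}.
Similarly q_{Nadir} = 23.5 − 0.25q_{Kora}.
Substituting the second reaction function into the first: q_{Kora} = 29.5 − 0.25(23.5 − 0.25q_{Kora}), which gives 0.9375q_{Kora} = 23.625 ⇒ q_{Kora} = 25.2.
Then q_{Nadir} = 23.5 − 0.25·25.2 = 17.2.
P_{Kora} = 144 − 2·25.2 − 17.2 = 76.4.
Profit = (76.4 − 26)·25.2 = 1270.08.

1270.08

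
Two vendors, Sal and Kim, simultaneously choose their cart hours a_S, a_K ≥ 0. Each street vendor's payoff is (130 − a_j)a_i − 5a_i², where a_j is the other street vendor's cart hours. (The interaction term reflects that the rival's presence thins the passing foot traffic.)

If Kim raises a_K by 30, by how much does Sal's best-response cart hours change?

Sal's payoff is (130 − a_K)a_S − 5a_S².
∂π/∂a_S = 130 − a_K − 10a_S = 0, so a_S = 13 − 0.1a_K.
The reaction-function slope is −0.1, so a 30-unit rise in a_K moves a_S by −0.1 × 30 = −3. Sal's best response falls — the actions are strategic substitutes.

-3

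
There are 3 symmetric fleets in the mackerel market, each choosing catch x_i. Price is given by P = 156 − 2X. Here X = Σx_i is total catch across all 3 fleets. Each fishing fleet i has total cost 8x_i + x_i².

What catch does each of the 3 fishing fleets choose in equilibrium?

14.8

A representative fishing fleet's profit is π_i = x_i(156 − 2X) − 8x_i − x_i², with X = x_i + Σ_{j≠i} x_j.
First-order condition: 148 − 6x_i − 2Σ_{j≠i} x_j = 0.
Imposing symmetry (x_j = x for all j) turns Σ_{j≠i} x_j into 2x, so 148 = 10x and x = 14.8.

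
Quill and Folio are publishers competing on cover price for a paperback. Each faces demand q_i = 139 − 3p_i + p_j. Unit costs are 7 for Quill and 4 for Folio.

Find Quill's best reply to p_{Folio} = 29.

Quill's profit: π = (p_{Quill} − 7)(139 − 3p_{Quill} + p_{Folio}).
∂π/∂p_{Quill} = 160 − 6p_{Quill} + p_{Folio} = 0 ⇒ p_{Quill} = 80/3 + (1/6)p_{Folio}.
At p_{Folio} = 29: p_{Quill} = 80/3 + (1/6)·29 = 31.5.

31.5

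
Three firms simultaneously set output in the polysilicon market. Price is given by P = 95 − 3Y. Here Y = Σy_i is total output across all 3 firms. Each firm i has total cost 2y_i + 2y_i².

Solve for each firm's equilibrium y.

A representative firm's profit is π_i = y_i(95 − 3Y) − 2y_i − 2y_i², with Y = y_i + Σ_{j≠i} y_j.
First-order condition: 93 − 10y_i − 3Σ_{j≠i} y_j = 0.
Imposing symmetry (y_j = y for all j) turns Σ_{j≠i} y_j into 2y, so 93 = 16y and y = 5.8125.

5.8125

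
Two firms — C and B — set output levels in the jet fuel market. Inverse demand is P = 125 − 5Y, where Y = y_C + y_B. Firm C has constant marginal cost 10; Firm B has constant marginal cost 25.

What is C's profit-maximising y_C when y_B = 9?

Firm C's profit: π = y_C(125 − 5(y_C + y_B)) − 10y_C.
∂π/∂y_C = 115 − 10y_C − 5y_B = 0, so y_C = 11.5 − 0.5y_B.
At y_B = 9: y_C = 11.5 − 0.5·9 = 7.

7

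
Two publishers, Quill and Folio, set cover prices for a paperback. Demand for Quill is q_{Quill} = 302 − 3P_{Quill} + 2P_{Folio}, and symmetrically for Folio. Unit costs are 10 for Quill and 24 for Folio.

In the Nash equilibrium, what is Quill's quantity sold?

226.875

Quill's profit: π = (P_{Quill} − 10)(302 − 3P_{Quill} + 2P_{Folio}).
∂π/∂P_{Quill} = 332 − 6P_{Quill} + 2P_{Folio} = 0 ⇒ P_{Quill} = 166/3 + (1/3)P_{Folio}.
Similarly P_{Folio} = 187/3 + (1/3)P_{Quill}.
Plugging P_{Folio} into Quill's best response: P_{Quill} = 166/3 + (1/3)(187/3 + (1/3)P_{Quill}) ⇒ (8/9)P_{Quill} = 685/9, so P_{Quill} = 85.625.
Then P_{Folio} = 187/3 + (1/3)·85.625 = 90.875.
q_{Quill} = 302 − 3·85.625 + 2·90.875 = 226.875.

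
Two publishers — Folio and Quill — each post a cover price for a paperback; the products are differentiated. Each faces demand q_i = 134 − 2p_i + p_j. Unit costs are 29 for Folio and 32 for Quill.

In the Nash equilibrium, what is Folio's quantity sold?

Folio's profit: π = (p_{Folio} − 29)(134 − 2p_{Folio} + p_{Quill}).
∂π/∂p_{Folio} = 192 − 4p_{Folio} + p_{Quill} = 0 ⇒ p_{Folio} = 48 + 0.25p_{Quill}.
Similarly p_{Quill} = 49.5 + 0.25p_{Folio}.
Substituting the second reaction function into the first: p_{Folio} = 48 + 0.25(49.5 + 0.25p_{Folio}), which gives 0.9375p_{Folio} = 60.375 ⇒ p_{Folio} = 64.4.
Then p_{Quill} = 49.5 + 0.25·64.4 = 65.6.
q_{Folio} = 134 − 2·64.4 + 65.6 = 70.8.

70.8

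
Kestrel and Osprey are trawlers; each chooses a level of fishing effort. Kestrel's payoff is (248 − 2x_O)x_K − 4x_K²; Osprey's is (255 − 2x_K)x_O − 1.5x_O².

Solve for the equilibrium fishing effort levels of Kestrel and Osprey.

11.7, 77.2

Expanding Kestrel's payoff: 248x_K − 2x_Ox_K − 4x_K².
∂π/∂x_K = 248 − 2x_O − 8x_K = 0, so x_K = 31 − 0.25x_O.
Likewise for Osprey: x_O = 85 − (2/3)x_K.
Substituting the second reaction function into the first: x_K = 31 − 0.25(85 − (2/3)x_K), which gives (5/6)x_K = 9.75 ⇒ x_K = 11.7.
Then x_O = 85 − (2/3)·11.7 = 77.2.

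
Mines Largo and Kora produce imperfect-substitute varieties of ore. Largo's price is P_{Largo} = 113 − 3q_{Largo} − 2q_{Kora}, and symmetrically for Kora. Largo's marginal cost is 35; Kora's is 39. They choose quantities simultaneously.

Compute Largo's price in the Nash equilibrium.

Mine Largo's profit: π = q_{Largo}(113 − 3q_{Largo} − 2q_{Kora}) − 35q_{Largo}.
∂π/∂q_{Largo} = 78 − 6q_{Largo} − 2q_{Kora} = 0 ⇒ q_{Largo} = 13 − (1/3)q_{Kora}.
Similarly q_{Kora} = 37/3 − (1/3)q_{Largo}.
Substituting the second reaction function into the first: q_{Largo} = 13 − (1/3)(37/3 − (1/3)q_{Largo}), which gives (8/9)q_{Largo} = 80/9 ⇒ q_{Largo} = 10.
Then q_{Kora} = 37/3 − (1/3)·10 = 9.
P_{Largo} = 113 − 3·10 − 2·9 = 65.

65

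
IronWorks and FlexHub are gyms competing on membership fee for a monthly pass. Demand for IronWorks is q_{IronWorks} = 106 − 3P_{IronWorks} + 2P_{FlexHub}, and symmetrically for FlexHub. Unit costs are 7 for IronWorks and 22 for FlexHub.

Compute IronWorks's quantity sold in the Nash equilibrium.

82.6875

IronWorks's profit: π = (P_{IronWorks} − 7)(106 − 3P_{IronWorks} + 2P_{FlexHub}).
∂π/∂P_{IronWorks} = 127 − 6P_{IronWorks} + 2P_{FlexHub} = 0 ⇒ P_{IronWorks} = 127/6 + (1/3)P_{FlexHub}.
Similarly P_{FlexHub} = 86/3 + (1/3)P_{IronWorks}.
Substituting the second reaction function into the first: P_{IronWorks} = 127/6 + (1/3)(86/3 + (1/3)P_{IronWorks}), which gives (8/9)P_{IronWorks} = 553/18 ⇒ P_{IronWorks} = 34.5625.
Then P_{FlexHub} = 86/3 + (1/3)·34.5625 = 40.1875.
q_{IronWorks} = 106 − 3·34.5625 + 2·40.1875 = 82.6875.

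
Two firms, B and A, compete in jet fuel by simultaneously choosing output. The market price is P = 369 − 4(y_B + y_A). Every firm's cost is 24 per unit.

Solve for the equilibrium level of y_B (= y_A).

Firm B's profit: π = y_B(369 − 4(y_B + y_A)) − 24y_B.
∂π/∂y_B = 345 − 8y_B − 4y_A = 0, so y_B = 43.125 − 0.5y_A.
The game is symmetric, so in equilibrium y_A = y_B: the reaction function gives 1.5y_B = 43.125, hence y_B = 28.75.

28.75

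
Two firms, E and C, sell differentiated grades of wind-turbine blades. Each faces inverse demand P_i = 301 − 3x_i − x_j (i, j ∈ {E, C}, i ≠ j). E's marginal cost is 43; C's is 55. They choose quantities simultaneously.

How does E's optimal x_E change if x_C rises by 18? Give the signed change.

Firm E's profit: π = x_E(301 − 3x_E − x_C) − 43x_E.
∂π/∂x_E = 258 − 6x_E − x_C = 0 ⇒ x_E = 43 − (1/6)x_C.
The reaction-function slope is −1/6, so an 18-unit rise in x_C moves x_E by −1/6 × 18 = −3. E's best response falls — the actions are strategic substitutes.

-3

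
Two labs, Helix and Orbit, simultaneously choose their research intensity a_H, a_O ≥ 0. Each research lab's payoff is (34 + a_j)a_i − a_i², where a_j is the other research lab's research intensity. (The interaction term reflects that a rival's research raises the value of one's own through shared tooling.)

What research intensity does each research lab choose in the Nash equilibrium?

34

Helix's payoff is (34 + a_O)a_H − a_H².
∂π/∂a_H = 34 + a_O − 2a_H = 0, so a_H = 17 + 0.5a_O.
The game is symmetric, so in equilibrium a_O = a_H: the reaction function gives 0.5a_H = 17, hence a_H = 34.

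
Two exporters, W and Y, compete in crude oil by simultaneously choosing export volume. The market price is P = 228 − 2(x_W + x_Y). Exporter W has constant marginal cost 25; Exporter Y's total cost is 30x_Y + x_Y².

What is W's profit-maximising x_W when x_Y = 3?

Exporter W's profit: π = x_W(228 − 2(x_W + x_Y)) − 25x_W.
∂π/∂x_W = 203 − 4x_W − 2x_Y = 0, so x_W = 50.75 − 0.5x_Y.
At x_Y = 3: x_W = 50.75 − 0.5·3 = 49.25.

49.25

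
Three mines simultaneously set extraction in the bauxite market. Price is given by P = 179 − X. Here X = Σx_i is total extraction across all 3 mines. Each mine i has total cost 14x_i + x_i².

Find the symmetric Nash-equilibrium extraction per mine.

27.5

A representative mine's profit is π_i = x_i(179 − X) − 14x_i − x_i², with X = x_i + Σ_{j≠i} x_j.
First-order condition: 165 − 4x_i − Σ_{j≠i} x_j = 0.
In a symmetric equilibrium every mine chooses the same x, so Σ_{j≠i} x_j = 2x. The condition becomes 165 − 6x = 0, giving x = 165/6 = 27.5.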